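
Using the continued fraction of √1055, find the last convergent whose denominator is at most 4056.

√1055 = [32; 2, 12, 2, 64, …] (period length 4).
Convergents:
  p_0/q_0 = 32/1
  p_1/q_1 = 65/2
  p_2/q_2 = 812/25
  p_3/q_3 = 1689/52
  p_4/q_4 = 108908/3353
  p_5/q_5 = 219505/6758
q_4 = 3353 ≤ 4056 < 6758 = q_5, so the answer is 108908/3353.

108908/3353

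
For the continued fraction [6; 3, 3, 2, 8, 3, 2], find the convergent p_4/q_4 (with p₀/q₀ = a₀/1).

1223/194

Using pₖ = aₖpₖ₋₁ + pₖ₋₂, qₖ = aₖqₖ₋₁ + qₖ₋₂ (with p₋₁=1, p₋₂=0, q₋₁=0, q₋₂=1):
  k=0: a=6, p=6, q=1
  k=1: a=3, p=19, q=3
  k=2: a=3, p=63, q=10
  k=3: a=2, p=145, q=23
  k=4: a=8, p=1223, q=194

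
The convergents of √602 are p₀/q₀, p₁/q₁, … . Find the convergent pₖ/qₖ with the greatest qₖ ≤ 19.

368/15

√602 = [24; 1, 1, 6, 1, 1, 48, …] (period length 6).
Convergents:
  p_0/q_0 = 24/1
  p_1/q_1 = 25/1
  p_2/q_2 = 49/2
  p_3/q_3 = 319/13
  p_4/q_4 = 368/15
  p_5/q_5 = 687/28
q_4 = 15 ≤ 19 < 28 = q_5, so the answer is 368/15.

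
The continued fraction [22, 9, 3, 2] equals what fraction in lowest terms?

Fold from the inside: start with 2/1.
  3 + 1/2 = 7/2
  9 + 2/7 = 65/7
  22 + 7/65 = 1437/65

1437/65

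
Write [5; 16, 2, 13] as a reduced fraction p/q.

Using pₖ = aₖpₖ₋₁ + pₖ₋₂ and qₖ = aₖqₖ₋₁ + qₖ₋₂:
  k=0: a=5, p=5, q=1
  k=1: a=16, p=81, q=16
  k=2: a=2, p=167, q=33
  k=3: a=13, p=2252, q=445

2252/445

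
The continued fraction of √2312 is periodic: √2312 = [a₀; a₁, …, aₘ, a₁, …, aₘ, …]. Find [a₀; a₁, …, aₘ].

a₀ = ⌊√2312⌋ = 48.
With m₀=0, d₀=1 and mₖ₊₁ = dₖaₖ − mₖ, dₖ₊₁ = (n − mₖ₊₁²)/dₖ, aₖ₊₁ = ⌊(a₀+mₖ₊₁)/dₖ₊₁⌋:
  k=1: m=48, d=8, a=12
  k=2: m=48, d=1, a=96
d=1 and a=2a₀=96 at k=2, so the next step gives (m, d) = (48, 8) again — its k=1 value — and the period has length 2.

[48; 12, 96]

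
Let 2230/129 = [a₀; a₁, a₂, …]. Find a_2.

2

2230 = 17·129 + 37   →  a_0 = 17
129 = 3·37 + 18   →  a_1 = 3
37 = 2·18 + 1   →  a_2 = 2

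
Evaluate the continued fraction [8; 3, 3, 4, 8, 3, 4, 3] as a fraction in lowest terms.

Fold from the inside: start with 3/1.
  4 + 1/3 = 13/3
  3 + 3/13 = 42/13
  8 + 13/42 = 349/42
  4 + 42/349 = 1438/349
  3 + 349/1438 = 4663/1438
  3 + 1438/4663 = 15427/4663
  8 + 4663/15427 = 128079/15427

128079/15427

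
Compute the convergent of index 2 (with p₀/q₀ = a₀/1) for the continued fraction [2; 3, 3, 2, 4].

Using pₖ = aₖpₖ₋₁ + pₖ₋₂, qₖ = aₖqₖ₋₁ + qₖ₋₂ (with p₋₁=1, p₋₂=0, q₋₁=0, q₋₂=1):
  k=0: a=2, p=2, q=1
  k=1: a=3, p=7, q=3
  k=2: a=3, p=23, q=10

23/10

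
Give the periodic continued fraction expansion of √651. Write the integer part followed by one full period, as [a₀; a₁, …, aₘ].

a₀ = ⌊√651⌋ = 25.
With m₀=0, d₀=1 and mₖ₊₁ = dₖaₖ − mₖ, dₖ₊₁ = (n − mₖ₊₁²)/dₖ, aₖ₊₁ = ⌊(a₀+mₖ₊₁)/dₖ₊₁⌋:
  k=1: m=25, d=26, a=1
  k=2: m=1, d=25, a=1
  k=3: m=24, d=3, a=16
  k=4: m=24, d=25, a=1
  k=5: m=1, d=26, a=1
  k=6: m=25, d=1, a=50
d=1 and a=2a₀=50 at k=6, so the next step gives (m, d) = (25, 26) again — its k=1 value — and the period has length 6.

[25; 1, 1, 16, 1, 1, 50]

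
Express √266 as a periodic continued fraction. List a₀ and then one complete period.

[16; 3, 4, 3, 32]

a₀ = ⌊√266⌋ = 16.
With m₀=0, d₀=1 and mₖ₊₁ = dₖaₖ − mₖ, dₖ₊₁ = (n − mₖ₊₁²)/dₖ, aₖ₊₁ = ⌊(a₀+mₖ₊₁)/dₖ₊₁⌋:
  k=1: m=16, d=10, a=3
  k=2: m=14, d=7, a=4
  k=3: m=14, d=10, a=3
  k=4: m=16, d=1, a=32
d=1 and a=2a₀=32 at k=4, so the next step gives (m, d) = (16, 10) again — its k=1 value — and the period has length 4.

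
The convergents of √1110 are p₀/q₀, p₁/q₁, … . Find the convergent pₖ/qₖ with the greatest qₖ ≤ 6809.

√1110 = [33; 3, 6, 3, 66, …] (period length 4).
Convergents:
  p_0/q_0 = 33/1
  p_1/q_1 = 100/3
  p_2/q_2 = 633/19
  p_3/q_3 = 1999/60
  p_4/q_4 = 132567/3979
  p_5/q_5 = 399700/11997
q_4 = 3979 ≤ 6809 < 11997 = q_5, so the answer is 132567/3979.

132567/3979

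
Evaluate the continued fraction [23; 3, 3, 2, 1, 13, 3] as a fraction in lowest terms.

Fold from the inside: start with 3/1.
  13 + 1/3 = 40/3
  1 + 3/40 = 43/40
  2 + 40/43 = 126/43
  3 + 43/126 = 421/126
  3 + 126/421 = 1389/421
  23 + 421/1389 = 32368/1389

32368/1389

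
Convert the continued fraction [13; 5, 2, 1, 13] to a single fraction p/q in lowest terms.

2888/219

Fold from the inside: start with 13/1.
  1 + 1/13 = 14/13
  2 + 13/14 = 41/14
  5 + 14/41 = 219/41
  13 + 41/219 = 2888/219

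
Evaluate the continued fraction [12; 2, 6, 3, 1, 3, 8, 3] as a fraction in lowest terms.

65269/5237

Fold from the inside: start with 3/1.
  8 + 1/3 = 25/3
  3 + 3/25 = 78/25
  1 + 25/78 = 103/78
  3 + 78/103 = 387/103
  6 + 103/387 = 2425/387
  2 + 387/2425 = 5237/2425
  12 + 2425/5237 = 65269/5237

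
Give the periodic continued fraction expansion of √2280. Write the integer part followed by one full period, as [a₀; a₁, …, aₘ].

[47; 1, 2, 1, 94]

a₀ = ⌊√2280⌋ = 47.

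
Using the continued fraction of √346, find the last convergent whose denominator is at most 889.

√346 = [18; 1, 1, 1, 1, 36, …] (period length 5).
Convergents:
  p_0/q_0 = 18/1
  p_1/q_1 = 19/1
  p_2/q_2 = 37/2
  p_3/q_3 = 56/3
  p_4/q_4 = 93/5
  p_5/q_5 = 3404/183
  p_6/q_6 = 3497/188
  p_7/q_7 = 6901/371
  p_8/q_8 = 10398/559
  p_9/q_9 = 17299/930
q_8 = 559 ≤ 889 < 930 = q_9, so the answer is 10398/559.

10398/559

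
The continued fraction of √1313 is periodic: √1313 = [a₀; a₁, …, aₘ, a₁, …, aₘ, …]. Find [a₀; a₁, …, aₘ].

[36; 4, 4, 72]

a₀ = ⌊√1313⌋ = 36.
With m₀=0, d₀=1 and mₖ₊₁ = dₖaₖ − mₖ, dₖ₊₁ = (n − mₖ₊₁²)/dₖ, aₖ₊₁ = ⌊(a₀+mₖ₊₁)/dₖ₊₁⌋:
  k=1: m=36, d=17, a=4
  k=2: m=32, d=17, a=4
  k=3: m=36, d=1, a=72
d=1 and a=2a₀=72 at k=3, so the next step gives (m, d) = (36, 17) again — its k=1 value — and the period has length 3.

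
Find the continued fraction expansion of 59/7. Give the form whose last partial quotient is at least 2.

[8; 2, 3]

59 = 8·7 + 3
7 = 2·3 + 1
3 = 3·1 + 0  (stop)
So 59/7 = [8; 2, 3].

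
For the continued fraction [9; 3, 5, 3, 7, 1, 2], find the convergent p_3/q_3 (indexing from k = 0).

Using pₖ = aₖpₖ₋₁ + pₖ₋₂, qₖ = aₖqₖ₋₁ + qₖ₋₂ (with p₋₁=1, p₋₂=0, q₋₁=0, q₋₂=1):
  k=0: a=9, p=9, q=1
  k=1: a=3, p=28, q=3
  k=2: a=5, p=149, q=16
  k=3: a=3, p=475, q=51

475/51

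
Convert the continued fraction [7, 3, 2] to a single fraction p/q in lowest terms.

Using pₖ = aₖpₖ₋₁ + pₖ₋₂ and qₖ = aₖqₖ₋₁ + qₖ₋₂:
  k=0: a=7, p=7, q=1
  k=1: a=3, p=22, q=3
  k=2: a=2, p=51, q=7

51/7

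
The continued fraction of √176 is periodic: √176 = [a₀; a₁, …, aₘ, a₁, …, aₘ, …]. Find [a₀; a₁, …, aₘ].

a₀ = ⌊√176⌋ = 13.
With m₀=0, d₀=1 and mₖ₊₁ = dₖaₖ − mₖ, dₖ₊₁ = (n − mₖ₊₁²)/dₖ, aₖ₊₁ = ⌊(a₀+mₖ₊₁)/dₖ₊₁⌋:
  k=1: m=13, d=7, a=3
  k=2: m=8, d=16, a=1
  k=3: m=8, d=7, a=3
  k=4: m=13, d=1, a=26
d=1 and a=2a₀=26 at k=4, so the next step gives (m, d) = (13, 7) again — its k=1 value — and the period has length 4.

[13; 3, 1, 3, 26]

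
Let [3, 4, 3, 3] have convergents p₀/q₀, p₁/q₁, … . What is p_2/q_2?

42/13

Using pₖ = aₖpₖ₋₁ + pₖ₋₂, qₖ = aₖqₖ₋₁ + qₖ₋₂ (with p₋₁=1, p₋₂=0, q₋₁=0, q₋₂=1):
  k=0: a=3, p=3, q=1
  k=1: a=4, p=13, q=4
  k=2: a=3, p=42, q=13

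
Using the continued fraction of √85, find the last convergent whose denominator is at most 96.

378/41

√85 = [9; 4, 1, 1, 4, 18, …] (period length 5).
Convergents:
  p_0/q_0 = 9/1
  p_1/q_1 = 37/4
  p_2/q_2 = 46/5
  p_3/q_3 = 83/9
  p_4/q_4 = 378/41
  p_5/q_5 = 6887/747
q_4 = 41 ≤ 96 < 747 = q_5, so the answer is 378/41.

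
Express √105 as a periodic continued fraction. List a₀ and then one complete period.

a₀ = ⌊√105⌋ = 10.
With m₀=0, d₀=1 and mₖ₊₁ = dₖaₖ − mₖ, dₖ₊₁ = (n − mₖ₊₁²)/dₖ, aₖ₊₁ = ⌊(a₀+mₖ₊₁)/dₖ₊₁⌋:
  k=1: m=10, d=5, a=4
  k=2: m=10, d=1, a=20
d=1 and a=2a₀=20 at k=2, so the next step gives (m, d) = (10, 5) again — its k=1 value — and the period has length 2.

[10; 4, 20]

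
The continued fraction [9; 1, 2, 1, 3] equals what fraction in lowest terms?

Fold from the inside: start with 3/1.
  1 + 1/3 = 4/3
  2 + 3/4 = 11/4
  1 + 4/11 = 15/11
  9 + 11/15 = 146/15

146/15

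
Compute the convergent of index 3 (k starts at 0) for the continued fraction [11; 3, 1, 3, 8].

Using pₖ = aₖpₖ₋₁ + pₖ₋₂, qₖ = aₖqₖ₋₁ + qₖ₋₂ (with p₋₁=1, p₋₂=0, q₋₁=0, q₋₂=1):
  k=0: a=11, p=11, q=1
  k=1: a=3, p=34, q=3
  k=2: a=1, p=45, q=4
  k=3: a=3, p=169, q=15

169/15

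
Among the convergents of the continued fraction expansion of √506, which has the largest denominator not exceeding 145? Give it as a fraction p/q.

2002/89

√506 = [22; 2, 44, …] (period length 2).
Convergents:
  p_0/q_0 = 22/1
  p_1/q_1 = 45/2
  p_2/q_2 = 2002/89
  p_3/q_3 = 4049/180
q_2 = 89 ≤ 145 < 180 = q_3, so the answer is 2002/89.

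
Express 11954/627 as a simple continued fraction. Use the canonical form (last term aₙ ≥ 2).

[19; 15, 3, 2, 2, 2]

11954 = 19·627 + 41
627 = 15·41 + 12
41 = 3·12 + 5
12 = 2·5 + 2
5 = 2·2 + 1
2 = 2·1 + 0  (stop)
So 11954/627 = [19; 15, 3, 2, 2, 2].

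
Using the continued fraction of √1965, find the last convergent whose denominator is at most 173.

√1965 = [44; 3, 21, 1, 4, 1, 21, 3, 88, …] (period length 8).
Convergents:
  p_0/q_0 = 44/1
  p_1/q_1 = 133/3
  p_2/q_2 = 2837/64
  p_3/q_3 = 2970/67
  p_4/q_4 = 14717/332
q_3 = 67 ≤ 173 < 332 = q_4, so the answer is 2970/67.

2970/67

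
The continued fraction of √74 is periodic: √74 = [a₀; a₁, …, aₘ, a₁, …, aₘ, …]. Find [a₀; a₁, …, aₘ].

[8; 1, 1, 1, 1, 16]

a₀ = ⌊√74⌋ = 8.
With m₀=0, d₀=1 and mₖ₊₁ = dₖaₖ − mₖ, dₖ₊₁ = (n − mₖ₊₁²)/dₖ, aₖ₊₁ = ⌊(a₀+mₖ₊₁)/dₖ₊₁⌋:
  k=1: m=8, d=10, a=1
  k=2: m=2, d=7, a=1
  k=3: m=5, d=7, a=1
  k=4: m=2, d=10, a=1
  k=5: m=8, d=1, a=16
d=1 and a=2a₀=16 at k=5, so the next step gives (m, d) = (8, 10) again — its k=1 value — and the period has length 5.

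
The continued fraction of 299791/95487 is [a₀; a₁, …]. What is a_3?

8

299791 = 3·95487 + 13330   →  a_0 = 3
95487 = 7·13330 + 2177   →  a_1 = 7
13330 = 6·2177 + 268   →  a_2 = 6
2177 = 8·268 + 33   →  a_3 = 8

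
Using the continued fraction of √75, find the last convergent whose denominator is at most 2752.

22508/2599

√75 = [8; 1, 1, 1, 16, …] (period length 4).
Convergents:
  p_0/q_0 = 8/1
  p_1/q_1 = 9/1
  p_2/q_2 = 17/2
  p_3/q_3 = 26/3
  p_4/q_4 = 433/50
  p_5/q_5 = 459/53
  p_6/q_6 = 892/103
  p_7/q_7 = 1351/156
  p_8/q_8 = 22508/2599
  p_9/q_9 = 23859/2755
q_8 = 2599 ≤ 2752 < 2755 = q_9, so the answer is 22508/2599.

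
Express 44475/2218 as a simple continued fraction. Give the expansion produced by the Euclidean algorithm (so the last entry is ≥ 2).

44475 = 20×2218 + 115
2218 = 19×115 + 33
115 = 3×33 + 16
33 = 2×16 + 1
16 = 16×1 + 0  (stop)
So 44475/2218 = [20; 19, 3, 2, 16].

[20; 19, 3, 2, 16]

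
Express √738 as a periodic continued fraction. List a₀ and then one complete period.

[27; 6, 54]

a₀ = ⌊√738⌋ = 27.
With m₀=0, d₀=1 and mₖ₊₁ = dₖaₖ − mₖ, dₖ₊₁ = (n − mₖ₊₁²)/dₖ, aₖ₊₁ = ⌊(a₀+mₖ₊₁)/dₖ₊₁⌋:
  k=1: m=27, d=9, a=6
  k=2: m=27, d=1, a=54
d=1 and a=2a₀=54 at k=2, so the next step gives (m, d) = (27, 9) again — its k=1 value — and the period has length 2.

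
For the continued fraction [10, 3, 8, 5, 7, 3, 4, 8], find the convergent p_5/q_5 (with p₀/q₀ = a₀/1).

29836/2891

Using pₖ = aₖpₖ₋₁ + pₖ₋₂, qₖ = aₖqₖ₋₁ + qₖ₋₂ (with p₋₁=1, p₋₂=0, q₋₁=0, q₋₂=1):
  k=0: a=10, p=10, q=1
  k=1: a=3, p=31, q=3
  k=2: a=8, p=258, q=25
  k=3: a=5, p=1321, q=128
  k=4: a=7, p=9505, q=921
  k=5: a=3, p=29836, q=2891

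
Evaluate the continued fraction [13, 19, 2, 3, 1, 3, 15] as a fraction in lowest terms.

131689/10090

Fold from the inside: start with 15/1.
  3 + 1/15 = 46/15
  1 + 15/46 = 61/46
  3 + 46/61 = 229/61
  2 + 61/229 = 519/229
  19 + 229/519 = 10090/519
  13 + 519/10090 = 131689/10090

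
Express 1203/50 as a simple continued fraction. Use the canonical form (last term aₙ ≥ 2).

1203 = 24×50 + 3
50 = 16×3 + 2
3 = 1×2 + 1
2 = 2×1 + 0  (stop)
So 1203/50 = [24; 16, 1, 2].

[24; 16, 1, 2]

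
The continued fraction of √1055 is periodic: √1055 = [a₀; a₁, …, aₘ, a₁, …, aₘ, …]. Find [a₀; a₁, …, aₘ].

a₀ = ⌊√1055⌋ = 32.
With m₀=0, d₀=1 and mₖ₊₁ = dₖaₖ − mₖ, dₖ₊₁ = (n − mₖ₊₁²)/dₖ, aₖ₊₁ = ⌊(a₀+mₖ₊₁)/dₖ₊₁⌋:
  k=1: m=32, d=31, a=2
  k=2: m=30, d=5, a=12
  k=3: m=30, d=31, a=2
  k=4: m=32, d=1, a=64
d=1 and a=2a₀=64 at k=4, so the next step gives (m, d) = (32, 31) again — its k=1 value — and the period has length 4.

[32; 2, 12, 2, 64]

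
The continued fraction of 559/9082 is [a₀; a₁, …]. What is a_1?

559 = 0·9082 + 559   →  a_0 = 0
9082 = 16·559 + 138   →  a_1 = 16

16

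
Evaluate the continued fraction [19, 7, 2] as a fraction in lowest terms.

287/15

Using pₖ = aₖpₖ₋₁ + pₖ₋₂ and qₖ = aₖqₖ₋₁ + qₖ₋₂:
  k=0: a=19, p=19, q=1
  k=1: a=7, p=134, q=7
  k=2: a=2, p=287, q=15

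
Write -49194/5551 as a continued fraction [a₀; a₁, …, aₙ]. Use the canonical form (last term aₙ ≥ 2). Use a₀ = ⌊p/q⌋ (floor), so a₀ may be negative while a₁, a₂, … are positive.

[-9; 7, 3, 1, 9, 3, 6]

-49194 = -9×5551 + 765
5551 = 7×765 + 196
765 = 3×196 + 177
196 = 1×177 + 19
177 = 9×19 + 6
19 = 3×6 + 1
6 = 6×1 + 0  (stop)
So -49194/5551 = [-9; 7, 3, 1, 9, 3, 6].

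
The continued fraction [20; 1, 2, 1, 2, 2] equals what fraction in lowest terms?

Fold from the inside: start with 2/1.
  2 + 1/2 = 5/2
  1 + 2/5 = 7/5
  2 + 5/7 = 19/7
  1 + 7/19 = 26/19
  20 + 19/26 = 539/26

539/26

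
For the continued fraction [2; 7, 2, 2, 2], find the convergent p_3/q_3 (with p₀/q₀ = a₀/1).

79/37

Using pₖ = aₖpₖ₋₁ + pₖ₋₂, qₖ = aₖqₖ₋₁ + qₖ₋₂ (with p₋₁=1, p₋₂=0, q₋₁=0, q₋₂=1):
  k=0: a=2, p=2, q=1
  k=1: a=7, p=15, q=7
  k=2: a=2, p=32, q=15
  k=3: a=2, p=79, q=37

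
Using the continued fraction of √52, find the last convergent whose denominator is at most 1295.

9223/1279

√52 = [7; 4, 1, 2, 1, 4, 14, …] (period length 6).
Convergents:
  p_0/q_0 = 7/1
  p_1/q_1 = 29/4
  p_2/q_2 = 36/5
  p_3/q_3 = 101/14
  p_4/q_4 = 137/19
  p_5/q_5 = 649/90
  p_6/q_6 = 9223/1279
  p_7/q_7 = 37541/5206
q_6 = 1279 ≤ 1295 < 5206 = q_7, so the answer is 9223/1279.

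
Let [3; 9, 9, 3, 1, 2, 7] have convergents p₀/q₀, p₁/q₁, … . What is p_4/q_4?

1048/337

Using pₖ = aₖpₖ₋₁ + pₖ₋₂, qₖ = aₖqₖ₋₁ + qₖ₋₂ (with p₋₁=1, p₋₂=0, q₋₁=0, q₋₂=1):
  k=0: a=3, p=3, q=1
  k=1: a=9, p=28, q=9
  k=2: a=9, p=255, q=82
  k=3: a=3, p=793, q=255
  k=4: a=1, p=1048, q=337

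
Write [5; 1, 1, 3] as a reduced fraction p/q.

Using pₖ = aₖpₖ₋₁ + pₖ₋₂ and qₖ = aₖqₖ₋₁ + qₖ₋₂:
  k=0: a=5, p=5, q=1
  k=1: a=1, p=6, q=1
  k=2: a=1, p=11, q=2
  k=3: a=3, p=39, q=7

39/7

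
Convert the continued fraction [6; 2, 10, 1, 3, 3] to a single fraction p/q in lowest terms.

1898/293

Using pₖ = aₖpₖ₋₁ + pₖ₋₂ and qₖ = aₖqₖ₋₁ + qₖ₋₂:
  k=0: a=6, p=6, q=1
  k=1: a=2, p=13, q=2
  k=2: a=10, p=136, q=21
  k=3: a=1, p=149, q=23
  k=4: a=3, p=583, q=90
  k=5: a=3, p=1898, q=293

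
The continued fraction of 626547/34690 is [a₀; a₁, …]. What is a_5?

3

626547 = 18·34690 + 2127   →  a_0 = 18
34690 = 16·2127 + 658   →  a_1 = 16
2127 = 3·658 + 153   →  a_2 = 3
658 = 4·153 + 46   →  a_3 = 4
153 = 3·46 + 15   →  a_4 = 3
46 = 3·15 + 1   →  a_5 = 3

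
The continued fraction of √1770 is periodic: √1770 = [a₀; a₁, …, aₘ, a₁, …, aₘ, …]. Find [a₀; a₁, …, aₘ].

[42; 14, 84]

a₀ = ⌊√1770⌋ = 42.
With m₀=0, d₀=1 and mₖ₊₁ = dₖaₖ − mₖ, dₖ₊₁ = (n − mₖ₊₁²)/dₖ, aₖ₊₁ = ⌊(a₀+mₖ₊₁)/dₖ₊₁⌋:
  k=1: m=42, d=6, a=14
  k=2: m=42, d=1, a=84
d=1 and a=2a₀=84 at k=2, so the next step gives (m, d) = (42, 6) again — its k=1 value — and the period has length 2.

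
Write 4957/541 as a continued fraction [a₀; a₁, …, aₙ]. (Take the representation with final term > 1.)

[9; 6, 6, 1, 3, 3]

4957 = 9*541 + 88
541 = 6*88 + 13
88 = 6*13 + 10
13 = 1*10 + 3
10 = 3*3 + 1
3 = 3*1 + 0  (stop)
So 4957/541 = [9; 6, 6, 1, 3, 3].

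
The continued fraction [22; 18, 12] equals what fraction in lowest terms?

4786/217

Fold from the inside: start with 12/1.
  18 + 1/12 = 217/12
  22 + 12/217 = 4786/217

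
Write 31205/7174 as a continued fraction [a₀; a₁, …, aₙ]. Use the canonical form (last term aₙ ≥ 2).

31205 = 4*7174 + 2509
7174 = 2*2509 + 2156
2509 = 1*2156 + 353
2156 = 6*353 + 38
353 = 9*38 + 11
38 = 3*11 + 5
11 = 2*5 + 1
5 = 5*1 + 0  (stop)
So 31205/7174 = [4; 2, 1, 6, 9, 3, 2, 5].

[4; 2, 1, 6, 9, 3, 2, 5]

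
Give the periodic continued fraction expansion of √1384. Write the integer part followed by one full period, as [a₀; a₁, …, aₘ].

[37; 4, 1, 17, 1, 4, 74]

a₀ = ⌊√1384⌋ = 37.
With m₀=0, d₀=1 and mₖ₊₁ = dₖaₖ − mₖ, dₖ₊₁ = (n − mₖ₊₁²)/dₖ, aₖ₊₁ = ⌊(a₀+mₖ₊₁)/dₖ₊₁⌋:
  k=1: m=37, d=15, a=4
  k=2: m=23, d=57, a=1
  k=3: m=34, d=4, a=17
  k=4: m=34, d=57, a=1
  k=5: m=23, d=15, a=4
  k=6: m=37, d=1, a=74
d=1 and a=2a₀=74 at k=6, so the next step gives (m, d) = (37, 15) again — its k=1 value — and the period has length 6.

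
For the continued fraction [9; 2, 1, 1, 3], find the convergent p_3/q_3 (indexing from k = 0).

47/5

Using pₖ = aₖpₖ₋₁ + pₖ₋₂, qₖ = aₖqₖ₋₁ + qₖ₋₂ (with p₋₁=1, p₋₂=0, q₋₁=0, q₋₂=1):
  k=0: a=9, p=9, q=1
  k=1: a=2, p=19, q=2
  k=2: a=1, p=28, q=3
  k=3: a=1, p=47, q=5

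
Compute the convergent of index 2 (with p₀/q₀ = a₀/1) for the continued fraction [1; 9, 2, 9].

21/19

Using pₖ = aₖpₖ₋₁ + pₖ₋₂, qₖ = aₖqₖ₋₁ + qₖ₋₂ (with p₋₁=1, p₋₂=0, q₋₁=0, q₋₂=1):
  k=0: a=1, p=1, q=1
  k=1: a=9, p=10, q=9
  k=2: a=2, p=21, q=19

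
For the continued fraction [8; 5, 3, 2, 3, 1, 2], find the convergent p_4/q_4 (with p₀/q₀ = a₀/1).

Using pₖ = aₖpₖ₋₁ + pₖ₋₂, qₖ = aₖqₖ₋₁ + qₖ₋₂ (with p₋₁=1, p₋₂=0, q₋₁=0, q₋₂=1):
  k=0: a=8, p=8, q=1
  k=1: a=5, p=41, q=5
  k=2: a=3, p=131, q=16
  k=3: a=2, p=303, q=37
  k=4: a=3, p=1040, q=127

1040/127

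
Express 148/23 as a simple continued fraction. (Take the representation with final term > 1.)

148 = 6×23 + 10
23 = 2×10 + 3
10 = 3×3 + 1
3 = 3×1 + 0  (stop)
So 148/23 = [6; 2, 3, 3].

[6; 2, 3, 3]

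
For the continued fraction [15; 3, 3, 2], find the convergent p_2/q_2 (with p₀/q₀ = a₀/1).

Using pₖ = aₖpₖ₋₁ + pₖ₋₂, qₖ = aₖqₖ₋₁ + qₖ₋₂ (with p₋₁=1, p₋₂=0, q₋₁=0, q₋₂=1):
  k=0: a=15, p=15, q=1
  k=1: a=3, p=46, q=3
  k=2: a=3, p=153, q=10

153/10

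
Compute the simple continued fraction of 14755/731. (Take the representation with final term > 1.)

14755 = 20×731 + 135
731 = 5×135 + 56
135 = 2×56 + 23
56 = 2×23 + 10
23 = 2×10 + 3
10 = 3×3 + 1
3 = 3×1 + 0  (stop)
So 14755/731 = [20; 5, 2, 2, 2, 3, 3].

[20; 5, 2, 2, 2, 3, 3]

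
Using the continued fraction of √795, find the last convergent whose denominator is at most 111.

1297/46

√795 = [28; 5, 9, 5, 56, …] (period length 4).
Convergents:
  p_0/q_0 = 28/1
  p_1/q_1 = 141/5
  p_2/q_2 = 1297/46
  p_3/q_3 = 6626/235
q_2 = 46 ≤ 111 < 235 = q_3, so the answer is 1297/46.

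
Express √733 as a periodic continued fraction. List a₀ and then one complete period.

a₀ = ⌊√733⌋ = 27.
With m₀=0, d₀=1 and mₖ₊₁ = dₖaₖ − mₖ, dₖ₊₁ = (n − mₖ₊₁²)/dₖ, aₖ₊₁ = ⌊(a₀+mₖ₊₁)/dₖ₊₁⌋:
  k=1: m=27, d=4, a=13
  k=2: m=25, d=27, a=1
  k=3: m=2, d=27, a=1
  k=4: m=25, d=4, a=13
  k=5: m=27, d=1, a=54
d=1 and a=2a₀=54 at k=5, so the next step gives (m, d) = (27, 4) again — its k=1 value — and the period has length 5.

[27; 13, 1, 1, 13, 54]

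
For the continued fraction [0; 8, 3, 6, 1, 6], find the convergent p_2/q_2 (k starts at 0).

Using pₖ = aₖpₖ₋₁ + pₖ₋₂, qₖ = aₖqₖ₋₁ + qₖ₋₂ (with p₋₁=1, p₋₂=0, q₋₁=0, q₋₂=1):
  k=0: a=0, p=0, q=1
  k=1: a=8, p=1, q=8
  k=2: a=3, p=3, q=25

3/25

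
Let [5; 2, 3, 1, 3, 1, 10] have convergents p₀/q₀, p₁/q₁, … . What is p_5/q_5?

234/43

Using pₖ = aₖpₖ₋₁ + pₖ₋₂, qₖ = aₖqₖ₋₁ + qₖ₋₂ (with p₋₁=1, p₋₂=0, q₋₁=0, q₋₂=1):
  k=0: a=5, p=5, q=1
  k=1: a=2, p=11, q=2
  k=2: a=3, p=38, q=7
  k=3: a=1, p=49, q=9
  k=4: a=3, p=185, q=34
  k=5: a=1, p=234, q=43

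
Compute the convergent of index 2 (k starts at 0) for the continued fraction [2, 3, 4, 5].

Using pₖ = aₖpₖ₋₁ + pₖ₋₂, qₖ = aₖqₖ₋₁ + qₖ₋₂ (with p₋₁=1, p₋₂=0, q₋₁=0, q₋₂=1):
  k=0: a=2, p=2, q=1
  k=1: a=3, p=7, q=3
  k=2: a=4, p=30, q=13

30/13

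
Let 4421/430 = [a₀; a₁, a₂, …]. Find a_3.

4421 = 10·430 + 121   →  a_0 = 10
430 = 3·121 + 67   →  a_1 = 3
121 = 1·67 + 54   →  a_2 = 1
67 = 1·54 + 13   →  a_3 = 1

1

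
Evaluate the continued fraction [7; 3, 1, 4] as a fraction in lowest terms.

Using pₖ = aₖpₖ₋₁ + pₖ₋₂ and qₖ = aₖqₖ₋₁ + qₖ₋₂:
  k=0: a=7, p=7, q=1
  k=1: a=3, p=22, q=3
  k=2: a=1, p=29, q=4
  k=3: a=4, p=138, q=19

138/19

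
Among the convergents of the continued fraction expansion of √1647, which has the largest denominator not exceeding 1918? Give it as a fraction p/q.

√1647 = [40; 1, 1, 2, 1, 1, 80, …] (period length 6).
Convergents:
  p_0/q_0 = 40/1
  p_1/q_1 = 41/1
  p_2/q_2 = 81/2
  p_3/q_3 = 203/5
  p_4/q_4 = 284/7
  p_5/q_5 = 487/12
  p_6/q_6 = 39244/967
  p_7/q_7 = 39731/979
  p_8/q_8 = 78975/1946
q_7 = 979 ≤ 1918 < 1946 = q_8, so the answer is 39731/979.

39731/979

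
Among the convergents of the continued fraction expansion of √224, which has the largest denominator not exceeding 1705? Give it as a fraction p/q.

13455/899

√224 = [14; 1, 28, …] (period length 2).
Convergents:
  p_0/q_0 = 14/1
  p_1/q_1 = 15/1
  p_2/q_2 = 434/29
  p_3/q_3 = 449/30
  p_4/q_4 = 13006/869
  p_5/q_5 = 13455/899
  p_6/q_6 = 389746/26041
q_5 = 899 ≤ 1705 < 26041 = q_6, so the answer is 13455/899.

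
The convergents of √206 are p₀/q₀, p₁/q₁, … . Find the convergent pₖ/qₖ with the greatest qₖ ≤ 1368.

√206 = [14; 2, 1, 5, 14, 5, 1, 2, 28, …] (period length 8).
Convergents:
  p_0/q_0 = 14/1
  p_1/q_1 = 29/2
  p_2/q_2 = 43/3
  p_3/q_3 = 244/17
  p_4/q_4 = 3459/241
  p_5/q_5 = 17539/1222
  p_6/q_6 = 20998/1463
q_5 = 1222 ≤ 1368 < 1463 = q_6, so the answer is 17539/1222.

17539/1222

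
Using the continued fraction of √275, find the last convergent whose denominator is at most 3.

√275 = [16; 1, 1, 2, 1, 1, 32, …] (period length 6).
Convergents:
  p_0/q_0 = 16/1
  p_1/q_1 = 17/1
  p_2/q_2 = 33/2
  p_3/q_3 = 83/5
q_2 = 2 ≤ 3 < 5 = q_3, so the answer is 33/2.

33/2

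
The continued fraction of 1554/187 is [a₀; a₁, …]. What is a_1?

3

1554 = 8·187 + 58   →  a_0 = 8
187 = 3·58 + 13   →  a_1 = 3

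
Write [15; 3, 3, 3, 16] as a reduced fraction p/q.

8233/538

Using pₖ = aₖpₖ₋₁ + pₖ₋₂ and qₖ = aₖqₖ₋₁ + qₖ₋₂:
  k=0: a=15, p=15, q=1
  k=1: a=3, p=46, q=3
  k=2: a=3, p=153, q=10
  k=3: a=3, p=505, q=33
  k=4: a=16, p=8233, q=538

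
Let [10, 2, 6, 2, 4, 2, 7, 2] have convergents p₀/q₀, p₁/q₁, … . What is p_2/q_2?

136/13

Using pₖ = aₖpₖ₋₁ + pₖ₋₂, qₖ = aₖqₖ₋₁ + qₖ₋₂ (with p₋₁=1, p₋₂=0, q₋₁=0, q₋₂=1):
  k=0: a=10, p=10, q=1
  k=1: a=2, p=21, q=2
  k=2: a=6, p=136, q=13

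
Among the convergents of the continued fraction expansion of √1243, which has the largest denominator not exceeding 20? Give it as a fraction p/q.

√1243 = [35; 3, 1, 9, 3, 9, 1, 3, 70, …] (period length 8).
Convergents:
  p_0/q_0 = 35/1
  p_1/q_1 = 106/3
  p_2/q_2 = 141/4
  p_3/q_3 = 1375/39
q_2 = 4 ≤ 20 < 39 = q_3, so the answer is 141/4.

141/4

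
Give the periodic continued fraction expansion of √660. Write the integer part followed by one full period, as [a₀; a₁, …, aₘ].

a₀ = ⌊√660⌋ = 25.

[25; 1, 2, 4, 2, 1, 50]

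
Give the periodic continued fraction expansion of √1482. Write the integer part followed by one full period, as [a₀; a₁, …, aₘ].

a₀ = ⌊√1482⌋ = 38.
With m₀=0, d₀=1 and mₖ₊₁ = dₖaₖ − mₖ, dₖ₊₁ = (n − mₖ₊₁²)/dₖ, aₖ₊₁ = ⌊(a₀+mₖ₊₁)/dₖ₊₁⌋:
  k=1: m=38, d=38, a=2
  k=2: m=38, d=1, a=76
d=1 and a=2a₀=76 at k=2, so the next step gives (m, d) = (38, 38) again — its k=1 value — and the period has length 2.

[38; 2, 76]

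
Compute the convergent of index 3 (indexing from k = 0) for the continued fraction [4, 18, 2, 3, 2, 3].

Using pₖ = aₖpₖ₋₁ + pₖ₋₂, qₖ = aₖqₖ₋₁ + qₖ₋₂ (with p₋₁=1, p₋₂=0, q₋₁=0, q₋₂=1):
  k=0: a=4, p=4, q=1
  k=1: a=18, p=73, q=18
  k=2: a=2, p=150, q=37
  k=3: a=3, p=523, q=129

523/129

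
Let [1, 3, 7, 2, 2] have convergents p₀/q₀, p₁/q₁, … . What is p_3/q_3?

Using pₖ = aₖpₖ₋₁ + pₖ₋₂, qₖ = aₖqₖ₋₁ + qₖ₋₂ (with p₋₁=1, p₋₂=0, q₋₁=0, q₋₂=1):
  k=0: a=1, p=1, q=1
  k=1: a=3, p=4, q=3
  k=2: a=7, p=29, q=22
  k=3: a=2, p=62, q=47

62/47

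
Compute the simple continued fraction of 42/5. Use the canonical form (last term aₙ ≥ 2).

42 = 8·5 + 2
5 = 2·2 + 1
2 = 2·1 + 0  (stop)
So 42/5 = [8; 2, 2].

[8; 2, 2]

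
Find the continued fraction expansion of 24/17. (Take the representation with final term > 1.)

[1; 2, 2, 3]

24 = 1×17 + 7
17 = 2×7 + 3
7 = 2×3 + 1
3 = 3×1 + 0  (stop)
So 24/17 = [1; 2, 2, 3].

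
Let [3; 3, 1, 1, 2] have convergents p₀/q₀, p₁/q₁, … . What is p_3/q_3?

Using pₖ = aₖpₖ₋₁ + pₖ₋₂, qₖ = aₖqₖ₋₁ + qₖ₋₂ (with p₋₁=1, p₋₂=0, q₋₁=0, q₋₂=1):
  k=0: a=3, p=3, q=1
  k=1: a=3, p=10, q=3
  k=2: a=1, p=13, q=4
  k=3: a=1, p=23, q=7

23/7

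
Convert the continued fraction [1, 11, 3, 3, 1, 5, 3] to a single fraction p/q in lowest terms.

Using pₖ = aₖpₖ₋₁ + pₖ₋₂ and qₖ = aₖqₖ₋₁ + qₖ₋₂:
  k=0: a=1, p=1, q=1
  k=1: a=11, p=12, q=11
  k=2: a=3, p=37, q=34
  k=3: a=3, p=123, q=113
  k=4: a=1, p=160, q=147
  k=5: a=5, p=923, q=848
  k=6: a=3, p=2929, q=2691

2929/2691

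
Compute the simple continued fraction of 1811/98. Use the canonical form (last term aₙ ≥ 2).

1811 = 18*98 + 47
98 = 2*47 + 4
47 = 11*4 + 3
4 = 1*3 + 1
3 = 3*1 + 0  (stop)
So 1811/98 = [18; 2, 11, 1, 3].

[18; 2, 11, 1, 3]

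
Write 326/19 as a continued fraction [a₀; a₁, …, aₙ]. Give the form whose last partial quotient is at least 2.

326 = 17*19 + 3
19 = 6*3 + 1
3 = 3*1 + 0  (stop)
So 326/19 = [17; 6, 3].

[17; 6, 3]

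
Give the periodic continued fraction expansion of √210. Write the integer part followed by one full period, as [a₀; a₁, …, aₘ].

a₀ = ⌊√210⌋ = 14.
With m₀=0, d₀=1 and mₖ₊₁ = dₖaₖ − mₖ, dₖ₊₁ = (n − mₖ₊₁²)/dₖ, aₖ₊₁ = ⌊(a₀+mₖ₊₁)/dₖ₊₁⌋:
  k=1: m=14, d=14, a=2
  k=2: m=14, d=1, a=28
d=1 and a=2a₀=28 at k=2, so the next step gives (m, d) = (14, 14) again — its k=1 value — and the period has length 2.

[14; 2, 28]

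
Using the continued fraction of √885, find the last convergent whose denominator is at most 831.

√885 = [29; 1, 2, 1, 58, …] (period length 4).
Convergents:
  p_0/q_0 = 29/1
  p_1/q_1 = 30/1
  p_2/q_2 = 89/3
  p_3/q_3 = 119/4
  p_4/q_4 = 6991/235
  p_5/q_5 = 7110/239
  p_6/q_6 = 21211/713
  p_7/q_7 = 28321/952
q_6 = 713 ≤ 831 < 952 = q_7, so the answer is 21211/713.

21211/713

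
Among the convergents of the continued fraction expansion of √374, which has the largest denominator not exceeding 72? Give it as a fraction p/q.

1141/59

√374 = [19; 2, 1, 18, 1, 2, 38, …] (period length 6).
Convergents:
  p_0/q_0 = 19/1
  p_1/q_1 = 39/2
  p_2/q_2 = 58/3
  p_3/q_3 = 1083/56
  p_4/q_4 = 1141/59
  p_5/q_5 = 3365/174
q_4 = 59 ≤ 72 < 174 = q_5, so the answer is 1141/59.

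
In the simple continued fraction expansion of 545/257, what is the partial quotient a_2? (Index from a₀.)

3

545 = 2·257 + 31   →  a_0 = 2
257 = 8·31 + 9   →  a_1 = 8
31 = 3·9 + 4   →  a_2 = 3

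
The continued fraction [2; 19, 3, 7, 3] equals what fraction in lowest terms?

2735/1333

Fold from the inside: start with 3/1.
  7 + 1/3 = 22/3
  3 + 3/22 = 69/22
  19 + 22/69 = 1333/69
  2 + 69/1333 = 2735/1333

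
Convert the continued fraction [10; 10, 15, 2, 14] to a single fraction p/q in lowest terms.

Fold from the inside: start with 14/1.
  2 + 1/14 = 29/14
  15 + 14/29 = 449/29
  10 + 29/449 = 4519/449
  10 + 449/4519 = 45639/4519

45639/4519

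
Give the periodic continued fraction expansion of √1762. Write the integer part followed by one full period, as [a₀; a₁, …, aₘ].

[41; 1, 40, 1, 82]

a₀ = ⌊√1762⌋ = 41.
With m₀=0, d₀=1 and mₖ₊₁ = dₖaₖ − mₖ, dₖ₊₁ = (n − mₖ₊₁²)/dₖ, aₖ₊₁ = ⌊(a₀+mₖ₊₁)/dₖ₊₁⌋:
  k=1: m=41, d=81, a=1
  k=2: m=40, d=2, a=40
  k=3: m=40, d=81, a=1
  k=4: m=41, d=1, a=82
d=1 and a=2a₀=82 at k=4, so the next step gives (m, d) = (41, 81) again — its k=1 value — and the period has length 4.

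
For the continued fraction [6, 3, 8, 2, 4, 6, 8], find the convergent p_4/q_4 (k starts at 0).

Using pₖ = aₖpₖ₋₁ + pₖ₋₂, qₖ = aₖqₖ₋₁ + qₖ₋₂ (with p₋₁=1, p₋₂=0, q₋₁=0, q₋₂=1):
  k=0: a=6, p=6, q=1
  k=1: a=3, p=19, q=3
  k=2: a=8, p=158, q=25
  k=3: a=2, p=335, q=53
  k=4: a=4, p=1498, q=237

1498/237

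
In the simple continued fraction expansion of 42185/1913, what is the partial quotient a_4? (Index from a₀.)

1

42185 = 22·1913 + 99   →  a_0 = 22
1913 = 19·99 + 32   →  a_1 = 19
99 = 3·32 + 3   →  a_2 = 3
32 = 10·3 + 2   →  a_3 = 10
3 = 1·2 + 1   →  a_4 = 1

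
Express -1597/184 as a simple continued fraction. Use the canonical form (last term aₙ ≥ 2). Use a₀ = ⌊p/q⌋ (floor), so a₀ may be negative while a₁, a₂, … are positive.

-1597 = -9*184 + 59
184 = 3*59 + 7
59 = 8*7 + 3
7 = 2*3 + 1
3 = 3*1 + 0  (stop)
So -1597/184 = [-9; 3, 8, 2, 3].

[-9; 3, 8, 2, 3]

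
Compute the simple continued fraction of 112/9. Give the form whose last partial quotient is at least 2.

[12; 2, 4]

112 = 12*9 + 4
9 = 2*4 + 1
4 = 4*1 + 0  (stop)
So 112/9 = [12; 2, 4].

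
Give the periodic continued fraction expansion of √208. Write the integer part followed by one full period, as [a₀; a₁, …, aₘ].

[14; 2, 2, 1, 2, 2, 28]

a₀ = ⌊√208⌋ = 14.
With m₀=0, d₀=1 and mₖ₊₁ = dₖaₖ − mₖ, dₖ₊₁ = (n − mₖ₊₁²)/dₖ, aₖ₊₁ = ⌊(a₀+mₖ₊₁)/dₖ₊₁⌋:
  k=1: m=14, d=12, a=2
  k=2: m=10, d=9, a=2
  k=3: m=8, d=16, a=1
  k=4: m=8, d=9, a=2
  k=5: m=10, d=12, a=2
  k=6: m=14, d=1, a=28
d=1 and a=2a₀=28 at k=6, so the next step gives (m, d) = (14, 12) again — its k=1 value — and the period has length 6.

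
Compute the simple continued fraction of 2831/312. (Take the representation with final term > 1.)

[9; 13, 1, 1, 3, 3]

2831 = 9·312 + 23
312 = 13·23 + 13
23 = 1·13 + 10
13 = 1·10 + 3
10 = 3·3 + 1
3 = 3·1 + 0  (stop)
So 2831/312 = [9; 13, 1, 1, 3, 3].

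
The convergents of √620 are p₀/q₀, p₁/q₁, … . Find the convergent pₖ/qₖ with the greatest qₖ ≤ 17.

249/10

√620 = [24; 1, 8, 1, 48, …] (period length 4).
Convergents:
  p_0/q_0 = 24/1
  p_1/q_1 = 25/1
  p_2/q_2 = 224/9
  p_3/q_3 = 249/10
  p_4/q_4 = 12176/489
q_3 = 10 ≤ 17 < 489 = q_4, so the answer is 249/10.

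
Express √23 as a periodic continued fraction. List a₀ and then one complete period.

[4; 1, 3, 1, 8]

a₀ = ⌊√23⌋ = 4.
With m₀=0, d₀=1 and mₖ₊₁ = dₖaₖ − mₖ, dₖ₊₁ = (n − mₖ₊₁²)/dₖ, aₖ₊₁ = ⌊(a₀+mₖ₊₁)/dₖ₊₁⌋:
  k=1: m=4, d=7, a=1
  k=2: m=3, d=2, a=3
  k=3: m=3, d=7, a=1
  k=4: m=4, d=1, a=8
d=1 and a=2a₀=8 at k=4, so the next step gives (m, d) = (4, 7) again — its k=1 value — and the period has length 4.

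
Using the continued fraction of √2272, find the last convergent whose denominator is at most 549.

13680/287

√2272 = [47; 1, 1, 1, 94, …] (period length 4).
Convergents:
  p_0/q_0 = 47/1
  p_1/q_1 = 48/1
  p_2/q_2 = 95/2
  p_3/q_3 = 143/3
  p_4/q_4 = 13537/284
  p_5/q_5 = 13680/287
  p_6/q_6 = 27217/571
q_5 = 287 ≤ 549 < 571 = q_6, so the answer is 13680/287.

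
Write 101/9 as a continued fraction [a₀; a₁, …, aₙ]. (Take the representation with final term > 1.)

101 = 11×9 + 2
9 = 4×2 + 1
2 = 2×1 + 0  (stop)
So 101/9 = [11; 4, 2].

[11; 4, 2]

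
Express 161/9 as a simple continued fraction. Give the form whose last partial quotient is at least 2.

[17; 1, 8]

161 = 17·9 + 8
9 = 1·8 + 1
8 = 8·1 + 0  (stop)
So 161/9 = [17; 1, 8].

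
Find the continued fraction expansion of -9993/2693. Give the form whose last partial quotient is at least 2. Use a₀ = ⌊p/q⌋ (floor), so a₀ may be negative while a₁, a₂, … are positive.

-9993 = -4*2693 + 779
2693 = 3*779 + 356
779 = 2*356 + 67
356 = 5*67 + 21
67 = 3*21 + 4
21 = 5*4 + 1
4 = 4*1 + 0  (stop)
So -9993/2693 = [-4; 3, 2, 5, 3, 5, 4].

[-4; 3, 2, 5, 3, 5, 4]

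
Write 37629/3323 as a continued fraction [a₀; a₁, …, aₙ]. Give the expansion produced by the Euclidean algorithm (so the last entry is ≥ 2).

37629 = 11×3323 + 1076
3323 = 3×1076 + 95
1076 = 11×95 + 31
95 = 3×31 + 2
31 = 15×2 + 1
2 = 2×1 + 0  (stop)
So 37629/3323 = [11; 3, 11, 3, 15, 2].

[11; 3, 11, 3, 15, 2]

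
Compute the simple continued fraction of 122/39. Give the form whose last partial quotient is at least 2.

122 = 3×39 + 5
39 = 7×5 + 4
5 = 1×4 + 1
4 = 4×1 + 0  (stop)
So 122/39 = [3; 7, 1, 4].

[3; 7, 1, 4]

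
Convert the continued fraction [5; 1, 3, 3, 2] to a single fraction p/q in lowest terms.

Using pₖ = aₖpₖ₋₁ + pₖ₋₂ and qₖ = aₖqₖ₋₁ + qₖ₋₂:
  k=0: a=5, p=5, q=1
  k=1: a=1, p=6, q=1
  k=2: a=3, p=23, q=4
  k=3: a=3, p=75, q=13
  k=4: a=2, p=173, q=30

173/30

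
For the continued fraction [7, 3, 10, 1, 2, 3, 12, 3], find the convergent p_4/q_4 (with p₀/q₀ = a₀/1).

Using pₖ = aₖpₖ₋₁ + pₖ₋₂, qₖ = aₖqₖ₋₁ + qₖ₋₂ (with p₋₁=1, p₋₂=0, q₋₁=0, q₋₂=1):
  k=0: a=7, p=7, q=1
  k=1: a=3, p=22, q=3
  k=2: a=10, p=227, q=31
  k=3: a=1, p=249, q=34
  k=4: a=2, p=725, q=99

725/99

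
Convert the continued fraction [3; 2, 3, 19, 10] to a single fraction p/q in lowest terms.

4654/1357

Fold from the inside: start with 10/1.
  19 + 1/10 = 191/10
  3 + 10/191 = 583/191
  2 + 191/583 = 1357/583
  3 + 583/1357 = 4654/1357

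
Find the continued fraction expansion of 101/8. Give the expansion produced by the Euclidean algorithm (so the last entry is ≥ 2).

101 = 12×8 + 5
8 = 1×5 + 3
5 = 1×3 + 2
3 = 1×2 + 1
2 = 2×1 + 0  (stop)
So 101/8 = [12; 1, 1, 1, 2].

[12; 1, 1, 1, 2]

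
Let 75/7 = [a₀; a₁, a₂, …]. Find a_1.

75 = 10·7 + 5   →  a_0 = 10
7 = 1·5 + 2   →  a_1 = 1

1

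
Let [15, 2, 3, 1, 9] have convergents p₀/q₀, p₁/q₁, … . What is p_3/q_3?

139/9

Using pₖ = aₖpₖ₋₁ + pₖ₋₂, qₖ = aₖqₖ₋₁ + qₖ₋₂ (with p₋₁=1, p₋₂=0, q₋₁=0, q₋₂=1):
  k=0: a=15, p=15, q=1
  k=1: a=2, p=31, q=2
  k=2: a=3, p=108, q=7
  k=3: a=1, p=139, q=9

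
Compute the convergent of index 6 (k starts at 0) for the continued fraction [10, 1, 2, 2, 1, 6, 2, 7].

1541/144

Using pₖ = aₖpₖ₋₁ + pₖ₋₂, qₖ = aₖqₖ₋₁ + qₖ₋₂ (with p₋₁=1, p₋₂=0, q₋₁=0, q₋₂=1):
  k=0: a=10, p=10, q=1
  k=1: a=1, p=11, q=1
  k=2: a=2, p=32, q=3
  k=3: a=2, p=75, q=7
  k=4: a=1, p=107, q=10
  k=5: a=6, p=717, q=67
  k=6: a=2, p=1541, q=144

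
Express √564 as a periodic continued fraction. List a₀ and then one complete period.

a₀ = ⌊√564⌋ = 23.

[23; 1, 2, 1, 46]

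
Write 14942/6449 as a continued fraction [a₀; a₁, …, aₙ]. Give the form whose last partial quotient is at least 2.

14942 = 2·6449 + 2044
6449 = 3·2044 + 317
2044 = 6·317 + 142
317 = 2·142 + 33
142 = 4·33 + 10
33 = 3·10 + 3
10 = 3·3 + 1
3 = 3·1 + 0  (stop)
So 14942/6449 = [2; 3, 6, 2, 4, 3, 3, 3].

[2; 3, 6, 2, 4, 3, 3, 3]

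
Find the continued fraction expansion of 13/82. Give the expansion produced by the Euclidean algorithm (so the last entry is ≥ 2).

13 = 0*82 + 13
82 = 6*13 + 4
13 = 3*4 + 1
4 = 4*1 + 0  (stop)
So 13/82 = [0; 6, 3, 4].

[0; 6, 3, 4]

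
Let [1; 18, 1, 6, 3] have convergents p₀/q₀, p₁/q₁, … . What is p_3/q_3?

Using pₖ = aₖpₖ₋₁ + pₖ₋₂, qₖ = aₖqₖ₋₁ + qₖ₋₂ (with p₋₁=1, p₋₂=0, q₋₁=0, q₋₂=1):
  k=0: a=1, p=1, q=1
  k=1: a=18, p=19, q=18
  k=2: a=1, p=20, q=19
  k=3: a=6, p=139, q=132

139/132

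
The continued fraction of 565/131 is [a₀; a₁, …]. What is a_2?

5

565 = 4·131 + 41   →  a_0 = 4
131 = 3·41 + 8   →  a_1 = 3
41 = 5·8 + 1   →  a_2 = 5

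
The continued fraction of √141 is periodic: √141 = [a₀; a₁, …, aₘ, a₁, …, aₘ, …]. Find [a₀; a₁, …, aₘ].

[11; 1, 6, 1, 22]

a₀ = ⌊√141⌋ = 11.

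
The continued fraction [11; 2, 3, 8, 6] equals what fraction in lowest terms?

4058/355

Fold from the inside: start with 6/1.
  8 + 1/6 = 49/6
  3 + 6/49 = 153/49
  2 + 49/153 = 355/153
  11 + 153/355 = 4058/355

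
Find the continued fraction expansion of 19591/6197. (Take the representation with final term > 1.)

[3; 6, 5, 13, 7, 2]

19591 = 3·6197 + 1000
6197 = 6·1000 + 197
1000 = 5·197 + 15
197 = 13·15 + 2
15 = 7·2 + 1
2 = 2·1 + 0  (stop)
So 19591/6197 = [3; 6, 5, 13, 7, 2].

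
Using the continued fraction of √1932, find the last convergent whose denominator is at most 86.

967/22

√1932 = [43; 1, 20, 1, 86, …] (period length 4).
Convergents:
  p_0/q_0 = 43/1
  p_1/q_1 = 44/1
  p_2/q_2 = 923/21
  p_3/q_3 = 967/22
  p_4/q_4 = 84085/1913
q_3 = 22 ≤ 86 < 1913 = q_4, so the answer is 967/22.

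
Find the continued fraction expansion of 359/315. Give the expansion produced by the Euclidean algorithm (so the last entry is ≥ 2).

359 = 1×315 + 44
315 = 7×44 + 7
44 = 6×7 + 2
7 = 3×2 + 1
2 = 2×1 + 0  (stop)
So 359/315 = [1; 7, 6, 3, 2].

[1; 7, 6, 3, 2]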